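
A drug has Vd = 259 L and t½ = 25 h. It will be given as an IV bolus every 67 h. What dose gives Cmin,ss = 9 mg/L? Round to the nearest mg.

12607 mg

τ/t½ = 67/25 ≈ 2.68, so f = (1/2)^(67/25) ≈ 0.156041.
Cmin,ss = (D/Vd)·f/(1−f), so D = Cmin,ss·Vd·(1−f)/f.
D = 9 × 259 × (1−f)/f ≈ 9 × 259 × 5.40857 ≈ 12607.38 mg.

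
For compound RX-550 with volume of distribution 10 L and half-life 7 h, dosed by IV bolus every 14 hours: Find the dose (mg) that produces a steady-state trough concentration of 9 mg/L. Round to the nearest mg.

τ/t½ = 14/7 ≈ 2, so f = (1/2)^(14/7) ≈ 0.250000.
Cmin,ss = (D/Vd)·f/(1−f), so D = Cmin,ss·Vd·(1−f)/f.
D = 9 × 10 × (1−f)/f ≈ 9 × 10 × 3.00000 ≈ 270.00 mg.

270 mg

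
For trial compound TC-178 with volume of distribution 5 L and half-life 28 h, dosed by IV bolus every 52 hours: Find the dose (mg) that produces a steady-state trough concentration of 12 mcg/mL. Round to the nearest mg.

τ/t½ = 52/28 ≈ 1.8571, so f = (1/2)^(52/28) ≈ 0.276022.
Cmin,ss = (D/Vd)·f/(1−f), so D = Cmin,ss·Vd·(1−f)/f.
D = 12 × 5 × (1−f)/f ≈ 12 × 5 × 2.62290 ≈ 157.37 mg.

157 mg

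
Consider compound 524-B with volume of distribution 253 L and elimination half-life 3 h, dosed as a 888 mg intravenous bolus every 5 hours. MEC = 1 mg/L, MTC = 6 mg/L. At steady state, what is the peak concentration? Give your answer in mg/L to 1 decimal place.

5.1 mg/L

τ/t½ = 5/3 ≈ 1.6667, so fraction remaining f = (1/2)^(5/3) ≈ 0.3150.
At steady state, accumulation factor R = 1/(1 − e^(−kτ)) ≈ 1.4599.
Single-dose peak C₀ = D/Vd = 888/253 ≈ 3.510 mg/L.
Steady-state peak Cmax,ss = C₀·R ≈ 3.510 × 1.4599 ≈ 5.124 mg/L.
Peak 5.1 mg/L vs MTC 6 mg/L: below toxic threshold.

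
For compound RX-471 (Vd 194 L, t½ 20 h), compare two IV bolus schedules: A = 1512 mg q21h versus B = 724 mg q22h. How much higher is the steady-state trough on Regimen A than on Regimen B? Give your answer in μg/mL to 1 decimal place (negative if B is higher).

4.0 μg/mL

Regimen A: f = (1/2)^(21/20) ≈ 0.4830; Cmin,ss = (1512/194)·f/(1−f) ≈ 7.281 μg/mL.
Regimen B: f = (1/2)^(22/20) ≈ 0.4665; Cmin,ss = (724/194)·f/(1−f) ≈ 3.263 μg/mL.
Difference ≈ 7.281 − 3.263 ≈ 4.018 μg/mL.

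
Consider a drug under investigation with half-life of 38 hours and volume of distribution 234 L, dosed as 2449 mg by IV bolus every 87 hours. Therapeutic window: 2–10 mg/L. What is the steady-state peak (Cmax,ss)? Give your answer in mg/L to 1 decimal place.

13.2 mg/L

τ/t½ = 87/38 ≈ 2.2895, so fraction remaining f = (1/2)^(87/38) ≈ 0.2046.
At steady state, accumulation factor R = 1/(1 − e^(−kτ)) ≈ 1.2572.
Single-dose peak C₀ = D/Vd = 2449/234 ≈ 10.466 mg/L.
Cmax,ss = C₀/(1 − f) ≈ 10.466/0.7954 ≈ 13.158 mg/L.
Peak 13.2 mg/L vs MTC 10 mg/L: exceeds toxic threshold.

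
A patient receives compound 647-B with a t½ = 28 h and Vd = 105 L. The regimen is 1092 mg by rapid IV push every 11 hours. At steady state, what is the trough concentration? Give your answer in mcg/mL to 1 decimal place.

τ/t½ = 11/28 ≈ 0.39286, so fraction remaining f = (1/2)^(11/28) ≈ 0.7616.
Accumulation ratio R = 1/(1 − f) ≈ 1/0.2384 ≈ 4.1946.
Each bolus raises the concentration by D/Vd = 1092/105 ≈ 10.400 mcg/mL.
Cmax,ss = C₀/(1 − f) ≈ 10.400/0.2384 ≈ 43.624 mcg/mL.
Steady-state trough Cmin,ss = Cmax,ss·f ≈ 43.624 × 0.7616 ≈ 33.224 mcg/mL.

33.2 mcg/mL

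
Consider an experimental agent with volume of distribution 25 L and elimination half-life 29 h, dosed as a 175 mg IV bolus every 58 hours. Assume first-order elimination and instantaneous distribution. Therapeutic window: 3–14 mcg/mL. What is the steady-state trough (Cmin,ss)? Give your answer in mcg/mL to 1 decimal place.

2.3 mcg/mL

τ = 58 h = 2 half-lives, so f = (1/2)^2 = 0.25.
Accumulation ratio R = 1/(1 − f) = 1/0.75 = 4/3.
Single-dose peak C₀ = D/Vd = 175/25 = 7 mcg/mL.
Steady-state peak Cmax,ss = C₀·R = 7 × 4/3 ≈ 9.333 mcg/mL.
Steady-state trough Cmin,ss = Cmax,ss·f ≈ 9.333 × 0.25 ≈ 2.333 mcg/mL.
Trough 2.3 mcg/mL vs MEC 3 mcg/mL: subtherapeutic.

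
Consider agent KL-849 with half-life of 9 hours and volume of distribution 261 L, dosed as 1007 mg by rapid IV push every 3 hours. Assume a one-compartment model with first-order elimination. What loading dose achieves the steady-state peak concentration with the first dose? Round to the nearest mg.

f = (1/2)^(3/9) ≈ 0.793701; accumulation ratio R = 1/(1−f) ≈ 4.84733.
Loading dose to hit Cmax,ss on first dose: D_load = D_maint·R ≈ 1007 × 4.84733 ≈ 4881.26 mg.

4881 mg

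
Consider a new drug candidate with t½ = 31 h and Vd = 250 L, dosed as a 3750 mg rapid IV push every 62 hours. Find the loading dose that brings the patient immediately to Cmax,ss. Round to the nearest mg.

5000 mg

f = (1/2)^(62/31) ≈ 0.250000; accumulation ratio R = 1/(1−f) ≈ 1.33333.
Loading dose to hit Cmax,ss on first dose: D_load = D_maint·R ≈ 3750 × 1.33333 ≈ 4999.99 mg.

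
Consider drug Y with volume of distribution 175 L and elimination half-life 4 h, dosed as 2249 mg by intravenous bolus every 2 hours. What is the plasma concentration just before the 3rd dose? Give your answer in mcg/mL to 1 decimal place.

15.5 mcg/mL

f = (1/2)^(τ/t½) = (1/2)^(2/4) ≈ 0.7071.
C₀ = D/Vd = 2249/175 ≈ 12.851 mcg/mL.
Before the 3rd dose, 2 doses have been given. Superposition: Cmin = C₀·(f + f²).
≈ 12.851 × (0.7071 + 0.5000) ≈ 12.851 × 1.2071 ≈ 15.512 mcg/mL.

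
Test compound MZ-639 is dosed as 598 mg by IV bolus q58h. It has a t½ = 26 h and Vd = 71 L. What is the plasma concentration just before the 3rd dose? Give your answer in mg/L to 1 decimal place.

2.2 mg/L

f = (1/2)^(τ/t½) = (1/2)^(58/26) ≈ 0.2130.
C₀ = D/Vd = 598/71 ≈ 8.423 mg/L.
Before the 3rd dose, 2 doses have been given. Superposition: Cmin = C₀·(f + f²).
≈ 8.423 × (0.2130 + 0.0454) ≈ 8.423 × 0.2584 ≈ 2.177 mg/L.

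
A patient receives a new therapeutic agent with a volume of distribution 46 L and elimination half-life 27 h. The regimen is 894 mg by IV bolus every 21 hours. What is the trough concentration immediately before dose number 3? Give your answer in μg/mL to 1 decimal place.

f = (1/2)^(τ/t½) = (1/2)^(21/27) ≈ 0.5833.
C₀ = D/Vd = 894/46 ≈ 19.435 μg/mL.
Before the 3rd dose, 2 doses have been given. Superposition: Cmin = C₀·(f + f²).
≈ 19.435 × (0.5833 + 0.3402) ≈ 19.435 × 0.9235 ≈ 17.948 μg/mL.

17.9 μg/mL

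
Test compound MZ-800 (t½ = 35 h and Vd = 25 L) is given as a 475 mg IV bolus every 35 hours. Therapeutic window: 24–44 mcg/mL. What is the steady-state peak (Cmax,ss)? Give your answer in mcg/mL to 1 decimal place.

The dosing interval is 1 half-life, so f = 2^(−1) = 0.5.
At steady state, R = 1/(1 − 0.5) = 2/1.
Single-dose peak C₀ = D/Vd = 475/25 = 19 mcg/mL.
Steady-state peak Cmax,ss = C₀·R = 19 × 2/1 ≈ 38.000 mcg/mL.
Peak 38.0 mcg/mL vs MTC 44 mcg/mL: below toxic threshold.

38.0 mcg/mL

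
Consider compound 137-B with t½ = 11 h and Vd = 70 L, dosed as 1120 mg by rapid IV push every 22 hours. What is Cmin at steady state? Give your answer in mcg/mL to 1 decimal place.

The dosing interval is 2 half-lives, so f = 2^(−2) = 0.25.
Accumulation ratio R = 1/(1 − f) = 1/0.75 = 4/3.
Single-dose peak C₀ = D/Vd = 1120/70 = 16 mcg/mL.
Steady-state peak Cmax,ss = C₀·R = 16 × 4/3 ≈ 21.333 mcg/mL.
Steady-state trough Cmin,ss = Cmax,ss·f ≈ 21.333 × 0.25 ≈ 5.333 mcg/mL.

5.3 mcg/mL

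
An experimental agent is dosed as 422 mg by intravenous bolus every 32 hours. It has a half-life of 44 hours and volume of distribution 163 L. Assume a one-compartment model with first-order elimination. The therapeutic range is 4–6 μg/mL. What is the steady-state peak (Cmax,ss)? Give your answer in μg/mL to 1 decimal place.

6.5 μg/mL

τ/t½ = 32/44 ≈ 0.72727, so fraction remaining f = (1/2)^(32/44) ≈ 0.6040.
Accumulation ratio R = 1/(1 − f) ≈ 1/0.3960 ≈ 2.5253.
Single-dose peak C₀ = D/Vd = 422/163 ≈ 2.589 μg/mL.
Steady-state peak Cmax,ss = C₀·R ≈ 2.589 × 2.5253 ≈ 6.538 μg/mL.
Peak 6.5 μg/mL vs MTC 6 μg/mL: exceeds toxic threshold.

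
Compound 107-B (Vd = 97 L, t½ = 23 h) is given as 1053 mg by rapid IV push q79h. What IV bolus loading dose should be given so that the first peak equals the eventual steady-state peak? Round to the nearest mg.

f = (1/2)^(79/23) ≈ 0.092476; accumulation ratio R = 1/(1−f) ≈ 1.10190.
Loading dose to hit Cmax,ss on first dose: D_load = D_maint·R ≈ 1053 × 1.10190 ≈ 1160.30 mg.

1160 mg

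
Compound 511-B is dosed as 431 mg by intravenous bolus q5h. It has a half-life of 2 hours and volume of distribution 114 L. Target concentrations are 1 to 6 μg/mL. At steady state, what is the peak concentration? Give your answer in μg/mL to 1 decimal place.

τ/t½ = 5/2 ≈ 2.5, so fraction remaining f = (1/2)^(5/2) ≈ 0.1768.
Accumulation ratio R = 1/(1 − f) ≈ 1/0.8232 ≈ 1.2148.
Each bolus raises the concentration by D/Vd = 431/114 ≈ 3.781 μg/mL.
Steady-state peak Cmax,ss = C₀·R ≈ 3.781 × 1.2148 ≈ 4.593 μg/mL.
Peak 4.6 μg/mL vs MTC 6 μg/mL: below toxic threshold.

4.6 μg/mL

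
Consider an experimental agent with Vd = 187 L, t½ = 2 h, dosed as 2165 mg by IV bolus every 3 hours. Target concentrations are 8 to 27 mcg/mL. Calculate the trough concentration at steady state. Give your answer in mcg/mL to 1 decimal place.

6.3 mcg/mL

k = ln2/t½ = ln2/2 ≈ 0.346574 h⁻¹; fraction remaining f = e^(−kτ) = e^(−0.346574×3) ≈ 0.3536.
Accumulation ratio R = 1/(1 − f) ≈ 1/0.6464 ≈ 1.5470.
Each bolus raises the concentration by D/Vd = 2165/187 ≈ 11.578 mcg/mL.
Steady-state peak Cmax,ss = C₀·R ≈ 11.578 × 1.5470 ≈ 17.911 mcg/mL.
One interval later, Cmin,ss = Cmax,ss·e^(−kτ) ≈ 17.911 × 0.3536 ≈ 6.333 mcg/mL.
Trough 6.3 mcg/mL vs MEC 8 mcg/mL: subtherapeutic.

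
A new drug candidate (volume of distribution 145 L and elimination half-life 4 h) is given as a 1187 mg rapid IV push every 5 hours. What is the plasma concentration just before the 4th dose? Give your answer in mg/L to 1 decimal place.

f = (1/2)^(τ/t½) = (1/2)^(5/4) ≈ 0.4204.
C₀ = D/Vd = 1187/145 ≈ 8.186 mg/L.
Before the 4th dose, 3 doses have been given. Superposition: Cmin = C₀·(f + f² + … + f^3).
≈ 8.186 × (0.4204 + 0.1767 + 0.0743) ≈ 8.186 × 0.6714 ≈ 5.496 mg/L.

5.5 mg/L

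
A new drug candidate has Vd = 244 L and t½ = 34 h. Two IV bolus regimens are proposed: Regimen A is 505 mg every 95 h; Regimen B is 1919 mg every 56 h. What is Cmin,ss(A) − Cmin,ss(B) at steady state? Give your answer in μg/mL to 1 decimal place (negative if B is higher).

-3.3 μg/mL

Regimen A: f = (1/2)^(95/34) ≈ 0.1442; Cmin,ss = (505/244)·f/(1−f) ≈ 0.349 μg/mL.
Regimen B: f = (1/2)^(56/34) ≈ 0.3193; Cmin,ss = (1919/244)·f/(1−f) ≈ 3.689 μg/mL.
Difference ≈ 0.349 − 3.689 ≈ -3.340 μg/mL.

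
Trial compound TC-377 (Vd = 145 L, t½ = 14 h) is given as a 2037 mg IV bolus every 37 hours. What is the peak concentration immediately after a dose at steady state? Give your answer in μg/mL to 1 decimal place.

16.7 μg/mL

Over one 37-h interval, 37/14 ≈ 2.6429 half-lives elapse, leaving f ≈ 0.1601 of each dose.
At steady state, accumulation factor R = 1/(1 − e^(−kτ)) ≈ 1.1906.
Each bolus raises the concentration by D/Vd = 2037/145 ≈ 14.048 μg/mL.
Steady-state peak Cmax,ss = C₀·R ≈ 14.048 × 1.1906 ≈ 16.726 μg/mL.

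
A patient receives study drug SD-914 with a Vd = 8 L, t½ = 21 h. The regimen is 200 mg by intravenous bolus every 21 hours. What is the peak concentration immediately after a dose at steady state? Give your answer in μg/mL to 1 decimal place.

τ = 21 h = 1 half-life, so f = (1/2)^1 = 0.5.
Accumulation ratio R = 1/(1 − f) = 1/0.5 = 2/1.
Single-dose peak C₀ = D/Vd = 200/8 = 25 μg/mL.
Steady-state peak Cmax,ss = C₀·R = 25 × 2/1 ≈ 50.000 μg/mL.

50.0 μg/mL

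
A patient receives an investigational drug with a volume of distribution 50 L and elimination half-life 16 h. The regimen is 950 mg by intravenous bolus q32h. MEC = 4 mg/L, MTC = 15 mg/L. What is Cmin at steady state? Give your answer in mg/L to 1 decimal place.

The dosing interval is 2 half-lives, so f = 2^(−2) = 0.25.
Accumulation ratio R = 1/(1 − f) = 1/0.75 = 4/3.
Single-dose peak C₀ = D/Vd = 950/50 = 19 mg/L.
Steady-state peak Cmax,ss = C₀·R = 19 × 4/3 ≈ 25.333 mg/L.
Steady-state trough Cmin,ss = Cmax,ss·f ≈ 25.333 × 0.25 ≈ 6.333 mg/L.
Trough 6.3 mg/L vs MEC 4 mg/L: adequate.

6.3 mg/L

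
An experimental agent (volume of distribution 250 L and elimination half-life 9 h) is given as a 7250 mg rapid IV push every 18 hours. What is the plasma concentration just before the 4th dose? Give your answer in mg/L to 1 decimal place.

f = (1/2)^(τ/t½) = (1/2)^(18/9) ≈ 0.2500.
C₀ = D/Vd = 7250/250 ≈ 29.000 mg/L.
Before the 4th dose, 3 doses have been given. Superposition: Cmin = C₀·(f + f² + … + f^3).
≈ 29.000 × (0.2500 + 0.0625 + 0.0156) ≈ 29.000 × 0.3281 ≈ 9.515 mg/L.

9.5 mg/L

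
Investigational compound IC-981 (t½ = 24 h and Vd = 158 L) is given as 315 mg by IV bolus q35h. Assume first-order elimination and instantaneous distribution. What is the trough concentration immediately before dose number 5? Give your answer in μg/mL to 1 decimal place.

f = (1/2)^(τ/t½) = (1/2)^(35/24) ≈ 0.3639.
C₀ = D/Vd = 315/158 ≈ 1.994 μg/mL.
Before the 5th dose, 4 doses have been given. Superposition: Cmin = C₀·(f + f² + … + f^4).
≈ 1.994 × (0.3639 + 0.1324 + 0.0482 + 0.0175) ≈ 1.994 × 0.5620 ≈ 1.121 μg/mL.

1.1 μg/mL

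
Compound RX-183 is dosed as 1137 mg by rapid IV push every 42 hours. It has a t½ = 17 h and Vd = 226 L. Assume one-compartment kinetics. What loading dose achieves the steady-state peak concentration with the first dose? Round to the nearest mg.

f = (1/2)^(42/17) ≈ 0.180418; accumulation ratio R = 1/(1−f) ≈ 1.22013.
Loading dose to hit Cmax,ss on first dose: D_load = D_maint·R ≈ 1137 × 1.22013 ≈ 1387.29 mg.

1387 mg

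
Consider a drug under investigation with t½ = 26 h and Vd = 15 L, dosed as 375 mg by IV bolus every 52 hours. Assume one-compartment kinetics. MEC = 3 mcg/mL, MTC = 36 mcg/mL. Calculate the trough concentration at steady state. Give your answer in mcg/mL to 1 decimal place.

τ = 52 h = 2 half-lives, so f = (1/2)^2 = 0.25.
Accumulation ratio R = 1/(1 − f) = 1/0.75 = 4/3.
Single-dose peak C₀ = D/Vd = 375/15 = 25 mcg/mL.
Steady-state peak Cmax,ss = C₀·R = 25 × 4/3 ≈ 33.333 mcg/mL.
Steady-state trough Cmin,ss = Cmax,ss·f ≈ 33.333 × 0.25 ≈ 8.333 mcg/mL.
Trough 8.3 mcg/mL vs MEC 3 mcg/mL: adequate.

8.3 mcg/mL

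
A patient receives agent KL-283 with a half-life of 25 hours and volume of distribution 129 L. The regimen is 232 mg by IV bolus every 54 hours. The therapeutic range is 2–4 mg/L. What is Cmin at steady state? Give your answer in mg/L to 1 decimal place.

k = ln2/t½ = ln2/25 ≈ 0.027726 h⁻¹; fraction remaining f = e^(−kτ) = e^(−0.027726×54) ≈ 0.2238.
At steady state, accumulation factor R = 1/(1 − e^(−kτ)) ≈ 1.2883.
Each bolus raises the concentration by D/Vd = 232/129 ≈ 1.798 mg/L.
Cmax,ss = C₀/(1 − f) ≈ 1.798/0.7762 ≈ 2.316 mg/L.
Steady-state trough Cmin,ss = Cmax,ss·f ≈ 2.316 × 0.2238 ≈ 0.518 mg/L.
Trough 0.5 mg/L vs MEC 2 mg/L: subtherapeutic.

0.5 mg/L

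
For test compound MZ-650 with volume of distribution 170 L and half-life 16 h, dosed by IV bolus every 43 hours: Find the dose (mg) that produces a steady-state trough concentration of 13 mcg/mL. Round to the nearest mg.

12027 mg

τ/t½ = 43/16 ≈ 2.6875, so f = (1/2)^(43/16) ≈ 0.155232.
Cmin,ss = (D/Vd)·f/(1−f), so D = Cmin,ss·Vd·(1−f)/f.
D = 13 × 170 × (1−f)/f ≈ 13 × 170 × 5.44197 ≈ 12026.75 mg.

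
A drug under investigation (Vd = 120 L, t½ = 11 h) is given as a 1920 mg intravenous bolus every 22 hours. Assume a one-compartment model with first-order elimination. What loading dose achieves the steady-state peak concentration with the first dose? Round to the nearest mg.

f = (1/2)^(22/11) ≈ 0.250000; accumulation ratio R = 1/(1−f) ≈ 1.33333.
Loading dose to hit Cmax,ss on first dose: D_load = D_maint·R ≈ 1920 × 1.33333 ≈ 2559.99 mg.

2560 mg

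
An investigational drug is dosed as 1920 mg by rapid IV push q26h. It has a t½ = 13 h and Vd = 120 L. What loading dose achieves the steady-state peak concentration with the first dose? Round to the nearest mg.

f = (1/2)^(26/13) ≈ 0.250000; accumulation ratio R = 1/(1−f) ≈ 1.33333.
Loading dose to hit Cmax,ss on first dose: D_load = D_maint·R ≈ 1920 × 1.33333 ≈ 2559.99 mg.

2560 mg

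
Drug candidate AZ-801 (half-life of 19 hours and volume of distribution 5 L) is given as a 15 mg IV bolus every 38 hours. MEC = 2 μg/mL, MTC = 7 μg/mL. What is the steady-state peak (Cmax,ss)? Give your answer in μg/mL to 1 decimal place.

The dosing interval is 2 half-lives, so f = 2^(−2) = 0.25.
Accumulation ratio R = 1/(1 − f) = 1/0.75 = 4/3.
Single-dose peak C₀ = D/Vd = 15/5 = 3 μg/mL.
Steady-state peak Cmax,ss = C₀·R = 3 × 4/3 ≈ 4.000 μg/mL.
Peak 4.0 μg/mL vs MTC 7 μg/mL: below toxic threshold.

4.0 μg/mL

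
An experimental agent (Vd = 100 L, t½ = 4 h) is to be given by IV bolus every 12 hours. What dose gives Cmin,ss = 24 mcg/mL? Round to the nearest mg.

16800 mg

τ/t½ = 12/4 ≈ 3, so f = (1/2)^(12/4) ≈ 0.125000.
Cmin,ss = (D/Vd)·f/(1−f), so D = Cmin,ss·Vd·(1−f)/f.
D = 24 × 100 × (1−f)/f ≈ 24 × 100 × 7.00000 ≈ 16800.00 mg.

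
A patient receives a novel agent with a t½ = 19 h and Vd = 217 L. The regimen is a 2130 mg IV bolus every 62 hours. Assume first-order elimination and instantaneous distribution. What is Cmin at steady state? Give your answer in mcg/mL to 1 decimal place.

k = ln2/t½ = ln2/19 ≈ 0.036481 h⁻¹; fraction remaining f = e^(−kτ) = e^(−0.036481×62) ≈ 0.1042.
Accumulation ratio R = 1/(1 − f) ≈ 1/0.8958 ≈ 1.1163.
Each bolus raises the concentration by D/Vd = 2130/217 ≈ 9.816 mcg/mL.
Steady-state peak Cmax,ss = C₀·R ≈ 9.816 × 1.1163 ≈ 10.958 mcg/mL.
Steady-state trough Cmin,ss = Cmax,ss·f ≈ 10.958 × 0.1042 ≈ 1.142 mcg/mL.

1.1 mcg/mL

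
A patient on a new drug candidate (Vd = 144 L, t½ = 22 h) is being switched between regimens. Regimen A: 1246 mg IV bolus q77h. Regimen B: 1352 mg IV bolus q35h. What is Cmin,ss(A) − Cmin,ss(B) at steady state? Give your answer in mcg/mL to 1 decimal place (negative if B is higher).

Regimen A: f = (1/2)^(77/22) ≈ 0.0884; Cmin,ss = (1246/144)·f/(1−f) ≈ 0.839 mcg/mL.
Regimen B: f = (1/2)^(35/22) ≈ 0.3320; Cmin,ss = (1352/144)·f/(1−f) ≈ 4.666 mcg/mL.
Difference ≈ 0.839 − 4.666 ≈ -3.827 mcg/mL.

-3.8 mcg/mL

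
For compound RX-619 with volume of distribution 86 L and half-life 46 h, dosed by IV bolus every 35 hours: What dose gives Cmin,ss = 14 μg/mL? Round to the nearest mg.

τ/t½ = 35/46 ≈ 0.76087, so f = (1/2)^(35/46) ≈ 0.590141.
Cmin,ss = (D/Vd)·f/(1−f), so D = Cmin,ss·Vd·(1−f)/f.
D = 14 × 86 × (1−f)/f ≈ 14 × 86 × 0.69451 ≈ 836.19 mg.

836 mg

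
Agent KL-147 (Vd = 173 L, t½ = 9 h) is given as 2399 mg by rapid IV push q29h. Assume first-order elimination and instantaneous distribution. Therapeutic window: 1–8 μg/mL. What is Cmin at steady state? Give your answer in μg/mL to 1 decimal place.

1.7 μg/mL

k = ln2/t½ = ln2/9 ≈ 0.077016 h⁻¹; fraction remaining f = e^(−kτ) = e^(−0.077016×29) ≈ 0.1072.
At steady state, accumulation factor R = 1/(1 − e^(−kτ)) ≈ 1.1201.
Each bolus raises the concentration by D/Vd = 2399/173 ≈ 13.867 μg/mL.
Cmax,ss = C₀/(1 − f) ≈ 13.867/0.8928 ≈ 15.532 μg/mL.
Steady-state trough Cmin,ss = Cmax,ss·f ≈ 15.532 × 0.1072 ≈ 1.665 μg/mL.
Trough 1.7 μg/mL vs MEC 1 μg/mL: adequate.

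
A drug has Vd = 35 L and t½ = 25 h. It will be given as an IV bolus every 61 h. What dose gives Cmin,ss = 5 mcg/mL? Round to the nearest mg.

775 mg

τ/t½ = 61/25 ≈ 2.44, so f = (1/2)^(61/25) ≈ 0.184284.
Cmin,ss = (D/Vd)·f/(1−f), so D = Cmin,ss·Vd·(1−f)/f.
D = 5 × 35 × (1−f)/f ≈ 5 × 35 × 4.42641 ≈ 774.62 mg.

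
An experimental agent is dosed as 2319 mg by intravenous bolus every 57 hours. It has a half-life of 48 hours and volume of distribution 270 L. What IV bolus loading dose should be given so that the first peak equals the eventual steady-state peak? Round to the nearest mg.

f = (1/2)^(57/48) ≈ 0.439063; accumulation ratio R = 1/(1−f) ≈ 1.78273.
Loading dose to hit Cmax,ss on first dose: D_load = D_maint·R ≈ 2319 × 1.78273 ≈ 4134.15 mg.

4134 mg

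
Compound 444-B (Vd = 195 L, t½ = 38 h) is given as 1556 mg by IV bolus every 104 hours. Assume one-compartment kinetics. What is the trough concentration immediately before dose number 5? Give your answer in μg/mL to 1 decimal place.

f = (1/2)^(τ/t½) = (1/2)^(104/38) ≈ 0.1500.
C₀ = D/Vd = 1556/195 ≈ 7.979 μg/mL.
Before the 5th dose, 4 doses have been given. Superposition: Cmin = C₀·(f + f² + … + f^4).
≈ 7.979 × (0.1500 + 0.0225 + 0.0034 + 0.0005) ≈ 7.979 × 0.1764 ≈ 1.407 μg/mL.

1.4 μg/mL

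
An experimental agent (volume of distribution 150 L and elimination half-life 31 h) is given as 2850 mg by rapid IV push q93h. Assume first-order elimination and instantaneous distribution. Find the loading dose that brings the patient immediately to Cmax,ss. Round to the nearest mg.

f = (1/2)^(93/31) ≈ 0.125000; accumulation ratio R = 1/(1−f) ≈ 1.14286.
Loading dose to hit Cmax,ss on first dose: D_load = D_maint·R ≈ 2850 × 1.14286 ≈ 3257.15 mg.

3257 mg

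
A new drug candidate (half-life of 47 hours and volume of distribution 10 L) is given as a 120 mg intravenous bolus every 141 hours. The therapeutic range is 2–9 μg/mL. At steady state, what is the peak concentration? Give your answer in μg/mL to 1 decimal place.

The dosing interval is 3 half-lives, so f = 2^(−3) = 0.125.
Accumulation ratio R = 1/(1 − f) = 1/0.875 = 8/7.
Single-dose peak C₀ = D/Vd = 120/10 = 12 μg/mL.
Steady-state peak Cmax,ss = C₀·R = 12 × 8/7 ≈ 13.714 μg/mL.
Peak 13.7 μg/mL vs MTC 9 μg/mL: exceeds toxic threshold.

13.7 μg/mL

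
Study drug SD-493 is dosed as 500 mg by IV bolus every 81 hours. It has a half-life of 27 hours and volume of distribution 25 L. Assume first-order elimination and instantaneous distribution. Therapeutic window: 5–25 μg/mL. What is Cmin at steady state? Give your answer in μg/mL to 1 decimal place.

The dosing interval is 3 half-lives, so f = 2^(−3) = 0.125.
At steady state, R = 1/(1 − 0.125) = 8/7.
Single-dose peak C₀ = D/Vd = 500/25 = 20 μg/mL.
Steady-state peak Cmax,ss = C₀·R = 20 × 8/7 ≈ 22.857 μg/mL.
Steady-state trough Cmin,ss = Cmax,ss·f ≈ 22.857 × 0.125 ≈ 2.857 μg/mL.
Trough 2.9 μg/mL vs MEC 5 μg/mL: subtherapeutic.

2.9 μg/mL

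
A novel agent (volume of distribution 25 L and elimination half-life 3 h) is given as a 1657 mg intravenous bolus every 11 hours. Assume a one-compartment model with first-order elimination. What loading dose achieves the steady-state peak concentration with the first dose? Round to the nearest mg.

1799 mg

f = (1/2)^(11/3) ≈ 0.078745; accumulation ratio R = 1/(1−f) ≈ 1.08548.
Loading dose to hit Cmax,ss on first dose: D_load = D_maint·R ≈ 1657 × 1.08548 ≈ 1798.64 mg.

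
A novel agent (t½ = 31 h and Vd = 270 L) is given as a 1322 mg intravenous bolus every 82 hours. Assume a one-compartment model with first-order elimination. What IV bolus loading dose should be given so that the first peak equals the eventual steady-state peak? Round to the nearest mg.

f = (1/2)^(82/31) ≈ 0.159855; accumulation ratio R = 1/(1−f) ≈ 1.19027.
Loading dose to hit Cmax,ss on first dose: D_load = D_maint·R ≈ 1322 × 1.19027 ≈ 1573.54 mg.

1574 mg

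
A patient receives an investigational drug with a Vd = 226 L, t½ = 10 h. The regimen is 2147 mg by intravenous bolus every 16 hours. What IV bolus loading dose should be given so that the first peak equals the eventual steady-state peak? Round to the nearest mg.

f = (1/2)^(16/10) ≈ 0.329877; accumulation ratio R = 1/(1−f) ≈ 1.49226.
Loading dose to hit Cmax,ss on first dose: D_load = D_maint·R ≈ 2147 × 1.49226 ≈ 3203.88 mg.

3204 mg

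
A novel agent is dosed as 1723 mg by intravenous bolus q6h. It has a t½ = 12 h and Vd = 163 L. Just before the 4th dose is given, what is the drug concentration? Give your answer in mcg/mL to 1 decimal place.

16.5 mcg/mL

f = (1/2)^(τ/t½) = (1/2)^(6/12) ≈ 0.7071.
C₀ = D/Vd = 1723/163 ≈ 10.571 mcg/mL.
Before the 4th dose, 3 doses have been given. Superposition: Cmin = C₀·(f + f² + … + f^3).
≈ 10.571 × (0.7071 + 0.5000 + 0.3535) ≈ 10.571 × 1.5606 ≈ 16.497 mcg/mL.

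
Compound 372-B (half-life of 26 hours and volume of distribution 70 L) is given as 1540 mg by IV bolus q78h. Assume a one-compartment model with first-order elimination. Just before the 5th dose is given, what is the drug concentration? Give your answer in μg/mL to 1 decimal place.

f = (1/2)^(τ/t½) = (1/2)^(78/26) ≈ 0.1250.
C₀ = D/Vd = 1540/70 ≈ 22.000 μg/mL.
Before the 5th dose, 4 doses have been given. Superposition: Cmin = C₀·(f + f² + … + f^4).
≈ 22.000 × (0.1250 + 0.0156 + 0.0020 + 0.0002) ≈ 22.000 × 0.1428 ≈ 3.142 μg/mL.

3.1 μg/mL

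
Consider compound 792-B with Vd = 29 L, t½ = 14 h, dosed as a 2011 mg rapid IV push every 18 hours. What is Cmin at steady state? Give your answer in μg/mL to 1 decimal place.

48.2 μg/mL

τ/t½ = 18/14 ≈ 1.2857, so fraction remaining f = (1/2)^(18/14) ≈ 0.4102.
At steady state, accumulation factor R = 1/(1 − e^(−kτ)) ≈ 1.6955.
Each bolus raises the concentration by D/Vd = 2011/29 ≈ 69.345 μg/mL.
Cmax,ss = C₀/(1 − f) ≈ 69.345/0.5898 ≈ 117.574 μg/mL.
Steady-state trough Cmin,ss = Cmax,ss·f ≈ 117.574 × 0.4102 ≈ 48.229 μg/mL.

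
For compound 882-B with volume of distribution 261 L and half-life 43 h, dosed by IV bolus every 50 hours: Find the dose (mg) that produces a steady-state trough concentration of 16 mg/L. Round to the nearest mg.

τ/t½ = 50/43 ≈ 1.1628, so f = (1/2)^(50/43) ≈ 0.446648.
Cmin,ss = (D/Vd)·f/(1−f), so D = Cmin,ss·Vd·(1−f)/f.
D = 16 × 261 × (1−f)/f ≈ 16 × 261 × 1.23890 ≈ 5173.65 mg.

5174 mg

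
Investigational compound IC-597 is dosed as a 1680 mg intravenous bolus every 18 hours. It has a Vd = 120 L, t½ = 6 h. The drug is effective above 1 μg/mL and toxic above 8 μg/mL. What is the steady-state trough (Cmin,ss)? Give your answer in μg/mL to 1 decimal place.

2.0 μg/mL

The dosing interval is 3 half-lives, so f = 2^(−3) = 0.125.
Accumulation ratio R = 1/(1 − f) = 1/0.875 = 8/7.
Single-dose peak C₀ = D/Vd = 1680/120 = 14 μg/mL.
Steady-state peak Cmax,ss = C₀·R = 14 × 8/7 ≈ 16.000 μg/mL.
Steady-state trough Cmin,ss = Cmax,ss·f ≈ 16.000 × 0.125 ≈ 2.000 μg/mL.
Trough 2.0 μg/mL vs MEC 1 μg/mL: adequate.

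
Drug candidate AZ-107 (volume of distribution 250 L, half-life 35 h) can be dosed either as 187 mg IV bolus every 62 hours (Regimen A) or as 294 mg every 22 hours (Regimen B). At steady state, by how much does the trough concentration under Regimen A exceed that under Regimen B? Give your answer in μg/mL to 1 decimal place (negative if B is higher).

Regimen A: f = (1/2)^(62/35) ≈ 0.2929; Cmin,ss = (187/250)·f/(1−f) ≈ 0.310 μg/mL.
Regimen B: f = (1/2)^(22/35) ≈ 0.6468; Cmin,ss = (294/250)·f/(1−f) ≈ 2.154 μg/mL.
Difference ≈ 0.310 − 2.154 ≈ -1.844 μg/mL.

-1.8 μg/mL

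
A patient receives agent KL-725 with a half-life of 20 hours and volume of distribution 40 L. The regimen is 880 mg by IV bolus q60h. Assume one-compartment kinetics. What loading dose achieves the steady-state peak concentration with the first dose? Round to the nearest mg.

1006 mg

f = (1/2)^(60/20) ≈ 0.125000; accumulation ratio R = 1/(1−f) ≈ 1.14286.
Loading dose to hit Cmax,ss on first dose: D_load = D_maint·R ≈ 880 × 1.14286 ≈ 1005.72 mg.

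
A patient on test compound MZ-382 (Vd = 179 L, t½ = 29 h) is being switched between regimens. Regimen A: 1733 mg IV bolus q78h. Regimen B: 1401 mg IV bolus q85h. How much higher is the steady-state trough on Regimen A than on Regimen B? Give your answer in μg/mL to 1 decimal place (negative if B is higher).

Regimen A: f = (1/2)^(78/29) ≈ 0.1550; Cmin,ss = (1733/179)·f/(1−f) ≈ 1.776 μg/mL.
Regimen B: f = (1/2)^(85/29) ≈ 0.1311; Cmin,ss = (1401/179)·f/(1−f) ≈ 1.181 μg/mL.
Difference ≈ 1.776 − 1.181 ≈ 0.595 μg/mL.

0.6 μg/mL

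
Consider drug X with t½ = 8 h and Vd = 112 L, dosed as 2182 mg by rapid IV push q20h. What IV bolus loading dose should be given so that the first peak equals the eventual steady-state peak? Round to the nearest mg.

2651 mg

f = (1/2)^(20/8) ≈ 0.176777; accumulation ratio R = 1/(1−f) ≈ 1.21474.
Loading dose to hit Cmax,ss on first dose: D_load = D_maint·R ≈ 2182 × 1.21474 ≈ 2650.56 mg.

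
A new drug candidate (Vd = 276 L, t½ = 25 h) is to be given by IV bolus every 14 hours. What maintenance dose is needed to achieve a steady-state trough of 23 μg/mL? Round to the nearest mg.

3011 mg

τ/t½ = 14/25 ≈ 0.56, so f = (1/2)^(14/25) ≈ 0.678302.
Cmin,ss = (D/Vd)·f/(1−f), so D = Cmin,ss·Vd·(1−f)/f.
D = 23 × 276 × (1−f)/f ≈ 23 × 276 × 0.47427 ≈ 3010.67 mg.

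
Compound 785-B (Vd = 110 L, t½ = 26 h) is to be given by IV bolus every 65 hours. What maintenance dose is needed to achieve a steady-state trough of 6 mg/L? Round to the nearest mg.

3074 mg

τ/t½ = 65/26 ≈ 2.5, so f = (1/2)^(65/26) ≈ 0.176777.
Cmin,ss = (D/Vd)·f/(1−f), so D = Cmin,ss·Vd·(1−f)/f.
D = 6 × 110 × (1−f)/f ≈ 6 × 110 × 4.65684 ≈ 3073.51 mg.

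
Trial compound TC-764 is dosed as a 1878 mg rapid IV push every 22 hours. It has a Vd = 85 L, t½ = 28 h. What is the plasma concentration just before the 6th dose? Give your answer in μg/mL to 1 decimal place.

28.5 μg/mL

f = (1/2)^(τ/t½) = (1/2)^(22/28) ≈ 0.5801.
C₀ = D/Vd = 1878/85 ≈ 22.094 μg/mL.
Before the 6th dose, 5 doses have been given. Superposition: Cmin = C₀·(f + f² + … + f^5).
≈ 22.094 × (0.5801 + 0.3365 + 0.1952 + 0.1132 + 0.0657) ≈ 22.094 × 1.2907 ≈ 28.517 μg/mL.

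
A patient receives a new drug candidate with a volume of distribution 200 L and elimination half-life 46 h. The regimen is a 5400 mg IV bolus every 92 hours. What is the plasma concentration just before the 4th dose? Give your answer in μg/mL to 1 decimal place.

8.9 μg/mL

f = (1/2)^(τ/t½) = (1/2)^(92/46) ≈ 0.2500.
C₀ = D/Vd = 5400/200 ≈ 27.000 μg/mL.
Before the 4th dose, 3 doses have been given. Superposition: Cmin = C₀·(f + f² + … + f^3).
≈ 27.000 × (0.2500 + 0.0625 + 0.0156) ≈ 27.000 × 0.3281 ≈ 8.859 μg/mL.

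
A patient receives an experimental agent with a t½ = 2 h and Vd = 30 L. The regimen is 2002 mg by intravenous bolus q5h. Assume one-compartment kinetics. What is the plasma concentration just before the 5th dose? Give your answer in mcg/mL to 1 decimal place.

14.3 mcg/mL

f = (1/2)^(τ/t½) = (1/2)^(5/2) ≈ 0.1768.
C₀ = D/Vd = 2002/30 ≈ 66.733 mcg/mL.
Before the 5th dose, 4 doses have been given. Superposition: Cmin = C₀·(f + f² + … + f^4).
≈ 66.733 × (0.1768 + 0.0313 + 0.0055 + 0.0010) ≈ 66.733 × 0.2146 ≈ 14.321 mcg/mL.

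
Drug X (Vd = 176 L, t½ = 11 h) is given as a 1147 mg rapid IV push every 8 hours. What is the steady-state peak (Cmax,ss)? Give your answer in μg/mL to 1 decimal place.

16.5 μg/mL

k = ln2/t½ = ln2/11 ≈ 0.063013 h⁻¹; fraction remaining f = e^(−kτ) = e^(−0.063013×8) ≈ 0.6040.
Accumulation ratio R = 1/(1 − f) ≈ 1/0.3960 ≈ 2.5253.
Each bolus raises the concentration by D/Vd = 1147/176 ≈ 6.517 μg/mL.
Steady-state peak Cmax,ss = C₀·R ≈ 6.517 × 2.5253 ≈ 16.457 μg/mL.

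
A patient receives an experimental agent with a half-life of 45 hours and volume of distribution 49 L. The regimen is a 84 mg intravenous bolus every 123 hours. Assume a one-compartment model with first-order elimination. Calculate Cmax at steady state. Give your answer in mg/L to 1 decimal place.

Over one 123-h interval, 123/45 ≈ 2.7333 half-lives elapse, leaving f ≈ 0.1504 of each dose.
At steady state, accumulation factor R = 1/(1 − e^(−kτ)) ≈ 1.1770.
Each bolus raises the concentration by D/Vd = 84/49 ≈ 1.714 mg/L.
Steady-state peak Cmax,ss = C₀·R ≈ 1.714 × 1.1770 ≈ 2.017 mg/L.

2.0 mg/L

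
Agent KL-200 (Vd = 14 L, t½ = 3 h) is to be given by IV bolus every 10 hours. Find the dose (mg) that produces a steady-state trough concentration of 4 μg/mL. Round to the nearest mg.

τ/t½ = 10/3 ≈ 3.3333, so f = (1/2)^(10/3) ≈ 0.099213.
Cmin,ss = (D/Vd)·f/(1−f), so D = Cmin,ss·Vd·(1−f)/f.
D = 4 × 14 × (1−f)/f ≈ 4 × 14 × 9.07932 ≈ 508.44 mg.

508 mg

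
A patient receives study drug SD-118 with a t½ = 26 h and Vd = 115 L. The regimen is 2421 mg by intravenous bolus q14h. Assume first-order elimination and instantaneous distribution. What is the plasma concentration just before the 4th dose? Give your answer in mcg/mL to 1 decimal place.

31.3 mcg/mL

f = (1/2)^(τ/t½) = (1/2)^(14/26) ≈ 0.6885.
C₀ = D/Vd = 2421/115 ≈ 21.052 mcg/mL.
Before the 4th dose, 3 doses have been given. Superposition: Cmin = C₀·(f + f² + … + f^3).
≈ 21.052 × (0.6885 + 0.4740 + 0.3264) ≈ 21.052 × 1.4889 ≈ 31.344 mcg/mL.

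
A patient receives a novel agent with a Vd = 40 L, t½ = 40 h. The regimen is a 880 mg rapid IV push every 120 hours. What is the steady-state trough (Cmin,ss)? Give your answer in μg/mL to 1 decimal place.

τ = 120 h = 3 half-lives, so f = (1/2)^3 = 0.125.
Accumulation ratio R = 1/(1 − f) = 1/0.875 = 8/7.
Single-dose peak C₀ = D/Vd = 880/40 = 22 μg/mL.
Steady-state peak Cmax,ss = C₀·R = 22 × 8/7 ≈ 25.143 μg/mL.
Steady-state trough Cmin,ss = Cmax,ss·f ≈ 25.143 × 0.125 ≈ 3.143 μg/mL.

3.1 μg/mL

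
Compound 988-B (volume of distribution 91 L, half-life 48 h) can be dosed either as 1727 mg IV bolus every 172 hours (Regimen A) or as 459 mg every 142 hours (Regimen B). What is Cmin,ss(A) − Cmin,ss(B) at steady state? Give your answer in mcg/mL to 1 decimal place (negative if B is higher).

1.0 mcg/mL

Regimen A: f = (1/2)^(172/48) ≈ 0.0834; Cmin,ss = (1727/91)·f/(1−f) ≈ 1.727 mcg/mL.
Regimen B: f = (1/2)^(142/48) ≈ 0.1287; Cmin,ss = (459/91)·f/(1−f) ≈ 0.745 mcg/mL.
Difference ≈ 1.727 − 0.745 ≈ 0.982 mcg/mL.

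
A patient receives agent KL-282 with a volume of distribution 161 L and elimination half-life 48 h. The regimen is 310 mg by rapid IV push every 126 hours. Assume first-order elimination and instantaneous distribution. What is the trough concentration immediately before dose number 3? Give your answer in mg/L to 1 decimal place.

f = (1/2)^(τ/t½) = (1/2)^(126/48) ≈ 0.1621.
C₀ = D/Vd = 310/161 ≈ 1.925 mg/L.
Before the 3rd dose, 2 doses have been given. Superposition: Cmin = C₀·(f + f²).
≈ 1.925 × (0.1621 + 0.0263) ≈ 1.925 × 0.1884 ≈ 0.363 mg/L.

0.4 mg/L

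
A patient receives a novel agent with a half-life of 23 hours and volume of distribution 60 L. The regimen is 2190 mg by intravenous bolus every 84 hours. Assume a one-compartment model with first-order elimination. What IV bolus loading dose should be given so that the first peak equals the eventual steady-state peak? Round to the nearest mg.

2379 mg

f = (1/2)^(84/23) ≈ 0.079540; accumulation ratio R = 1/(1−f) ≈ 1.08641.
Loading dose to hit Cmax,ss on first dose: D_load = D_maint·R ≈ 2190 × 1.08641 ≈ 2379.24 mg.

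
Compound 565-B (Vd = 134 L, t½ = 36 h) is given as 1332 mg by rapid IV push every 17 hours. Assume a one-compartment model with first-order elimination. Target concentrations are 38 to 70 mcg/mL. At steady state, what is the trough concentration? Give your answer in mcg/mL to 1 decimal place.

25.7 mcg/mL

τ/t½ = 17/36 ≈ 0.47222, so fraction remaining f = (1/2)^(17/36) ≈ 0.7209.
Each bolus raises the concentration by D/Vd = 1332/134 ≈ 9.940 mcg/mL.
Steady-state trough Cmin,ss = C₀·f/(1−f) ≈ 9.940 × 0.7209/0.2791 ≈ 25.674 mcg/mL.
Trough 25.7 mcg/mL vs MEC 38 mcg/mL: subtherapeutic.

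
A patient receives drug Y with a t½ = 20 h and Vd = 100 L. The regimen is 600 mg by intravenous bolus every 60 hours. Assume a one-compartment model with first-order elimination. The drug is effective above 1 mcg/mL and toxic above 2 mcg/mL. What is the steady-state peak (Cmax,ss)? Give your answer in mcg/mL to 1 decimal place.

6.9 mcg/mL

τ = 60 h = 3 half-lives, so f = (1/2)^3 = 0.125.
Accumulation ratio R = 1/(1 − f) = 1/0.875 = 8/7.
Single-dose peak C₀ = D/Vd = 600/100 = 6 mcg/mL.
Steady-state peak Cmax,ss = C₀·R = 6 × 8/7 ≈ 6.857 mcg/mL.
Peak 6.9 mcg/mL vs MTC 2 mcg/mL: exceeds toxic threshold.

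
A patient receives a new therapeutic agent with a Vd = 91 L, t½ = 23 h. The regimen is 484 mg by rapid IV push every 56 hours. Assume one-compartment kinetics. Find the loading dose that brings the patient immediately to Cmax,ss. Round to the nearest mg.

f = (1/2)^(56/23) ≈ 0.184951; accumulation ratio R = 1/(1−f) ≈ 1.22692.
Loading dose to hit Cmax,ss on first dose: D_load = D_maint·R ≈ 484 × 1.22692 ≈ 593.83 mg.

594 mg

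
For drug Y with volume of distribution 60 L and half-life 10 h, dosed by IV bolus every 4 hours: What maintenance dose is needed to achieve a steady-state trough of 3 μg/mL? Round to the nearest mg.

58 mg

τ/t½ = 4/10 ≈ 0.4, so f = (1/2)^(4/10) ≈ 0.757858.
Cmin,ss = (D/Vd)·f/(1−f), so D = Cmin,ss·Vd·(1−f)/f.
D = 3 × 60 × (1−f)/f ≈ 3 × 60 × 0.31951 ≈ 57.51 mg.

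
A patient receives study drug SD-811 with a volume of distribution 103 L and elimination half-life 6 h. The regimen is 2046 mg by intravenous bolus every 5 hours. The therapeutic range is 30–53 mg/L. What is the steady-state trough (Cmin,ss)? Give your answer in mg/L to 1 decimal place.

25.4 mg/L

Over one 5-h interval, 5/6 ≈ 0.83333 half-lives elapse, leaving f ≈ 0.5612 of each dose.
At steady state, accumulation factor R = 1/(1 − e^(−kτ)) ≈ 2.2789.
Each bolus raises the concentration by D/Vd = 2046/103 ≈ 19.864 mg/L.
Steady-state peak Cmax,ss = C₀·R ≈ 19.864 × 2.2789 ≈ 45.268 mg/L.
One interval later, Cmin,ss = Cmax,ss·e^(−kτ) ≈ 45.268 × 0.5612 ≈ 25.404 mg/L.
Trough 25.4 mg/L vs MEC 30 mg/L: subtherapeutic.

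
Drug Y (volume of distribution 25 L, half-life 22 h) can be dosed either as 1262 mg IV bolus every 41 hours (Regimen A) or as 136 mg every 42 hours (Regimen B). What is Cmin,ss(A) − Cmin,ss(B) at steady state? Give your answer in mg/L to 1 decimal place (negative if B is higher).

Regimen A: f = (1/2)^(41/22) ≈ 0.2748; Cmin,ss = (1262/25)·f/(1−f) ≈ 19.128 mg/L.
Regimen B: f = (1/2)^(42/22) ≈ 0.2663; Cmin,ss = (136/25)·f/(1−f) ≈ 1.974 mg/L.
Difference ≈ 19.128 − 1.974 ≈ 17.154 mg/L.

17.2 mg/L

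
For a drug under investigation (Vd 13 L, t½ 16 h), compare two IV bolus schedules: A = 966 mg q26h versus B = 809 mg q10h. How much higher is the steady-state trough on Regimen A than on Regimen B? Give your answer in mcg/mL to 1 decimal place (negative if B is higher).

-79.1 mcg/mL

Regimen A: f = (1/2)^(26/16) ≈ 0.3242; Cmin,ss = (966/13)·f/(1−f) ≈ 35.647 mcg/mL.
Regimen B: f = (1/2)^(10/16) ≈ 0.6484; Cmin,ss = (809/13)·f/(1−f) ≈ 114.762 mcg/mL.
Difference ≈ 35.647 − 114.762 ≈ -79.115 mcg/mL.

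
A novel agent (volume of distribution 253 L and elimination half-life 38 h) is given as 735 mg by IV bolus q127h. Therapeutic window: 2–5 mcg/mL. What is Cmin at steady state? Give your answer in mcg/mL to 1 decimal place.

0.3 mcg/mL

Over one 127-h interval, 127/38 ≈ 3.3421 half-lives elapse, leaving f ≈ 0.0986 of each dose.
Each bolus raises the concentration by D/Vd = 735/253 ≈ 2.905 mcg/mL.
Steady-state trough Cmin,ss = C₀·f/(1−f) ≈ 2.905 × 0.0986/0.9014 ≈ 0.318 mcg/mL.
Trough 0.3 mcg/mL vs MEC 2 mcg/mL: subtherapeutic.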